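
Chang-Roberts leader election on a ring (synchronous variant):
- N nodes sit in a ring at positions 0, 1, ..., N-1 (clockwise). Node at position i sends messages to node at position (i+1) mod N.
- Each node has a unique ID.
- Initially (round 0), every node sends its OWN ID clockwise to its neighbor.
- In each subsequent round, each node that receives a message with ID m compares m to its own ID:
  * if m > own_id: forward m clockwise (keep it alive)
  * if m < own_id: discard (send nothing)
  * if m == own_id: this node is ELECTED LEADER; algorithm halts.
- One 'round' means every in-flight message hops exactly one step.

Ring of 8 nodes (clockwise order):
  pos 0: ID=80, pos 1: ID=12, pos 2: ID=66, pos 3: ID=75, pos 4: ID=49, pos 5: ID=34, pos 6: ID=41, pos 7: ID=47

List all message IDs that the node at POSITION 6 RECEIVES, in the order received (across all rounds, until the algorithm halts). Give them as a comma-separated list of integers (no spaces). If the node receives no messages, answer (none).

Answer: 34,49,75,80

Derivation:
Round 1: pos1(id12) recv 80: fwd; pos2(id66) recv 12: drop; pos3(id75) recv 66: drop; pos4(id49) recv 75: fwd; pos5(id34) recv 49: fwd; pos6(id41) recv 34: drop; pos7(id47) recv 41: drop; pos0(id80) recv 47: drop
Round 2: pos2(id66) recv 80: fwd; pos5(id34) recv 75: fwd; pos6(id41) recv 49: fwd
Round 3: pos3(id75) recv 80: fwd; pos6(id41) recv 75: fwd; pos7(id47) recv 49: fwd
Round 4: pos4(id49) recv 80: fwd; pos7(id47) recv 75: fwd; pos0(id80) recv 49: drop
Round 5: pos5(id34) recv 80: fwd; pos0(id80) recv 75: drop
Round 6: pos6(id41) recv 80: fwd
Round 7: pos7(id47) recv 80: fwd
Round 8: pos0(id80) recv 80: ELECTED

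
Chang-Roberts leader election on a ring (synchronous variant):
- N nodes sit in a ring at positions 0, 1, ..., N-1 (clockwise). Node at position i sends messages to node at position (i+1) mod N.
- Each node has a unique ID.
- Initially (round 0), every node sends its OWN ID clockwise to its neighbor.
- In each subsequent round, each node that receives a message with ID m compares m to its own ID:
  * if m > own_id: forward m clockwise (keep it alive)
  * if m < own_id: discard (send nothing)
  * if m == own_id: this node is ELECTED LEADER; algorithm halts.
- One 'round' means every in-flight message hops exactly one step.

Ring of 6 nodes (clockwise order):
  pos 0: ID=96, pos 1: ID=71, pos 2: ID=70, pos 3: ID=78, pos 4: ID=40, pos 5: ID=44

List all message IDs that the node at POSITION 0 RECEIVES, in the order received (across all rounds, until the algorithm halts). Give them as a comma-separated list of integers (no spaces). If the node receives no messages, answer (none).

Round 1: pos1(id71) recv 96: fwd; pos2(id70) recv 71: fwd; pos3(id78) recv 70: drop; pos4(id40) recv 78: fwd; pos5(id44) recv 40: drop; pos0(id96) recv 44: drop
Round 2: pos2(id70) recv 96: fwd; pos3(id78) recv 71: drop; pos5(id44) recv 78: fwd
Round 3: pos3(id78) recv 96: fwd; pos0(id96) recv 78: drop
Round 4: pos4(id40) recv 96: fwd
Round 5: pos5(id44) recv 96: fwd
Round 6: pos0(id96) recv 96: ELECTED

Answer: 44,78,96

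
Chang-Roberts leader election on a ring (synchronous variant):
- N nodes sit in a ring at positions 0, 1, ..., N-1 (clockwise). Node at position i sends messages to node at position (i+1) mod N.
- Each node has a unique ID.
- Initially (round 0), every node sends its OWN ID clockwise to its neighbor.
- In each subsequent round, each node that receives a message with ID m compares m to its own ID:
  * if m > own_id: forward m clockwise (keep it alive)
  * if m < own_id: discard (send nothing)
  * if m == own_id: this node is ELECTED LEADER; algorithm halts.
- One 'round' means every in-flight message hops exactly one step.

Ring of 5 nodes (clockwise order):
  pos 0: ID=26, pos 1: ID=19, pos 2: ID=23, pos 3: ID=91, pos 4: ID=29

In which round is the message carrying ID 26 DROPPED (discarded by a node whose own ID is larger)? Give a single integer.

Round 1: pos1(id19) recv 26: fwd; pos2(id23) recv 19: drop; pos3(id91) recv 23: drop; pos4(id29) recv 91: fwd; pos0(id26) recv 29: fwd
Round 2: pos2(id23) recv 26: fwd; pos0(id26) recv 91: fwd; pos1(id19) recv 29: fwd
Round 3: pos3(id91) recv 26: drop; pos1(id19) recv 91: fwd; pos2(id23) recv 29: fwd
Round 4: pos2(id23) recv 91: fwd; pos3(id91) recv 29: drop
Round 5: pos3(id91) recv 91: ELECTED
Message ID 26 originates at pos 0; dropped at pos 3 in round 3

Answer: 3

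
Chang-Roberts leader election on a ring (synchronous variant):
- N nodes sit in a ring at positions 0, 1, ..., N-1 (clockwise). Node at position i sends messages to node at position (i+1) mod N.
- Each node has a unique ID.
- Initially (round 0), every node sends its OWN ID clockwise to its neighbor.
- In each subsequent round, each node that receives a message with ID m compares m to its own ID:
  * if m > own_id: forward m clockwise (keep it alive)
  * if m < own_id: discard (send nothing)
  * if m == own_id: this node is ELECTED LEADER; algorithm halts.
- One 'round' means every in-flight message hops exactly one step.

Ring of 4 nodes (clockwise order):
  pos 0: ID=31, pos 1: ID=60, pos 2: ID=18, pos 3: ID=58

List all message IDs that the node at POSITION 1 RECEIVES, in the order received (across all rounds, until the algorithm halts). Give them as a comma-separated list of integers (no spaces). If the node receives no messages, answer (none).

Round 1: pos1(id60) recv 31: drop; pos2(id18) recv 60: fwd; pos3(id58) recv 18: drop; pos0(id31) recv 58: fwd
Round 2: pos3(id58) recv 60: fwd; pos1(id60) recv 58: drop
Round 3: pos0(id31) recv 60: fwd
Round 4: pos1(id60) recv 60: ELECTED

Answer: 31,58,60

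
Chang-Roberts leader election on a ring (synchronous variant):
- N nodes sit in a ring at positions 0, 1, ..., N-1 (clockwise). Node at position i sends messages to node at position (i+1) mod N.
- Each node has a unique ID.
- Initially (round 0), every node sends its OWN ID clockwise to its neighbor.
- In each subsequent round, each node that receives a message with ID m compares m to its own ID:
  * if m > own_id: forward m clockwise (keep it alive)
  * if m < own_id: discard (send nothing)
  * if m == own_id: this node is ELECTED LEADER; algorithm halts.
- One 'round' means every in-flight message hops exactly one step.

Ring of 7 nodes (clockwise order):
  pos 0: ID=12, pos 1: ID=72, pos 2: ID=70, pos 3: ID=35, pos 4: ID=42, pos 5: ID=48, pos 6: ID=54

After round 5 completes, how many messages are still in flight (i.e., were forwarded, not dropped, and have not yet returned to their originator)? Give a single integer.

Answer: 2

Derivation:
Round 1: pos1(id72) recv 12: drop; pos2(id70) recv 72: fwd; pos3(id35) recv 70: fwd; pos4(id42) recv 35: drop; pos5(id48) recv 42: drop; pos6(id54) recv 48: drop; pos0(id12) recv 54: fwd
Round 2: pos3(id35) recv 72: fwd; pos4(id42) recv 70: fwd; pos1(id72) recv 54: drop
Round 3: pos4(id42) recv 72: fwd; pos5(id48) recv 70: fwd
Round 4: pos5(id48) recv 72: fwd; pos6(id54) recv 70: fwd
Round 5: pos6(id54) recv 72: fwd; pos0(id12) recv 70: fwd
After round 5: 2 messages still in flight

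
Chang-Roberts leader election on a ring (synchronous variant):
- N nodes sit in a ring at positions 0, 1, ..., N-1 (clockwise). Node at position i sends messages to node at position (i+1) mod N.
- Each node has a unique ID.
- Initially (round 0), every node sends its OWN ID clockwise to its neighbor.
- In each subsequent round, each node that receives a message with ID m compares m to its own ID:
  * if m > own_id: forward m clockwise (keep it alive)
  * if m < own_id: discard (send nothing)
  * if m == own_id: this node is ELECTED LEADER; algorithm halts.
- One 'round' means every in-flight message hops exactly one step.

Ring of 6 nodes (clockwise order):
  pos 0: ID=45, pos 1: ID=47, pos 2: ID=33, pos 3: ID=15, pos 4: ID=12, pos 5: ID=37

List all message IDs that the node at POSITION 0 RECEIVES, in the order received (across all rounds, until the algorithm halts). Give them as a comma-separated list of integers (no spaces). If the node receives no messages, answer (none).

Answer: 37,47

Derivation:
Round 1: pos1(id47) recv 45: drop; pos2(id33) recv 47: fwd; pos3(id15) recv 33: fwd; pos4(id12) recv 15: fwd; pos5(id37) recv 12: drop; pos0(id45) recv 37: drop
Round 2: pos3(id15) recv 47: fwd; pos4(id12) recv 33: fwd; pos5(id37) recv 15: drop
Round 3: pos4(id12) recv 47: fwd; pos5(id37) recv 33: drop
Round 4: pos5(id37) recv 47: fwd
Round 5: pos0(id45) recv 47: fwd
Round 6: pos1(id47) recv 47: ELECTED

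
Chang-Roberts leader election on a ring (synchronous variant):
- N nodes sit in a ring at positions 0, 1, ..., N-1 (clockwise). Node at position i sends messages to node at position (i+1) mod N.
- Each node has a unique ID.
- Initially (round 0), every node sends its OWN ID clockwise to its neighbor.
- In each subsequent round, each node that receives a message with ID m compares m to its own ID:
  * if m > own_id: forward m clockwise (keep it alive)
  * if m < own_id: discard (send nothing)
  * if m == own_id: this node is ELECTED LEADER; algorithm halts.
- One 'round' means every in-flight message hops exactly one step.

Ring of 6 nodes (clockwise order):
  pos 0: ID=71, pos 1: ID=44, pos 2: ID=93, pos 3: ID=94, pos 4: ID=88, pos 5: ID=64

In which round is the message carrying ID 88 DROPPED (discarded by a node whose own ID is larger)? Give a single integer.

Round 1: pos1(id44) recv 71: fwd; pos2(id93) recv 44: drop; pos3(id94) recv 93: drop; pos4(id88) recv 94: fwd; pos5(id64) recv 88: fwd; pos0(id71) recv 64: drop
Round 2: pos2(id93) recv 71: drop; pos5(id64) recv 94: fwd; pos0(id71) recv 88: fwd
Round 3: pos0(id71) recv 94: fwd; pos1(id44) recv 88: fwd
Round 4: pos1(id44) recv 94: fwd; pos2(id93) recv 88: drop
Round 5: pos2(id93) recv 94: fwd
Round 6: pos3(id94) recv 94: ELECTED
Message ID 88 originates at pos 4; dropped at pos 2 in round 4

Answer: 4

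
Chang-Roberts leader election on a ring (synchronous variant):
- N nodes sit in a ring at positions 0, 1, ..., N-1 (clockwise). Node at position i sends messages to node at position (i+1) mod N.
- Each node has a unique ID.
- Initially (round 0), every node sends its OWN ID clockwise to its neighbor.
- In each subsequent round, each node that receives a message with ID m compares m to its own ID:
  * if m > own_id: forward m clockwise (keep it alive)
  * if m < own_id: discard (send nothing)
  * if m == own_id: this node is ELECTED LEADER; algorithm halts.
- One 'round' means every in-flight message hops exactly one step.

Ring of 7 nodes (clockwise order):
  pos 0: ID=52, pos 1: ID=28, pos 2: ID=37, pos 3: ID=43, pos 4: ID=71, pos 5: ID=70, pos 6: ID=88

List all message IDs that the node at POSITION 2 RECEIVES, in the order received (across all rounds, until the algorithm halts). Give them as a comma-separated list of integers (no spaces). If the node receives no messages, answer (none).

Round 1: pos1(id28) recv 52: fwd; pos2(id37) recv 28: drop; pos3(id43) recv 37: drop; pos4(id71) recv 43: drop; pos5(id70) recv 71: fwd; pos6(id88) recv 70: drop; pos0(id52) recv 88: fwd
Round 2: pos2(id37) recv 52: fwd; pos6(id88) recv 71: drop; pos1(id28) recv 88: fwd
Round 3: pos3(id43) recv 52: fwd; pos2(id37) recv 88: fwd
Round 4: pos4(id71) recv 52: drop; pos3(id43) recv 88: fwd
Round 5: pos4(id71) recv 88: fwd
Round 6: pos5(id70) recv 88: fwd
Round 7: pos6(id88) recv 88: ELECTED

Answer: 28,52,88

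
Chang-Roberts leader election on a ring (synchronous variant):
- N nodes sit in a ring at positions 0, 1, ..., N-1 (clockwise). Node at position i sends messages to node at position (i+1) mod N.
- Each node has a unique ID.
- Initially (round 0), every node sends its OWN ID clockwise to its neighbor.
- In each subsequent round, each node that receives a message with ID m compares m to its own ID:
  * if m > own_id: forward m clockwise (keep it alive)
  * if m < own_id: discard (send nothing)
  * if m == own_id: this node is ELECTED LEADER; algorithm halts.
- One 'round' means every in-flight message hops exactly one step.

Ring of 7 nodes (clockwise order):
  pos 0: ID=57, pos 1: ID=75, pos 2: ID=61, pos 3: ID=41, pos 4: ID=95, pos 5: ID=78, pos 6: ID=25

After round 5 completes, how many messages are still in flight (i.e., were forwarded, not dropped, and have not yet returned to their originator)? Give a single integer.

Round 1: pos1(id75) recv 57: drop; pos2(id61) recv 75: fwd; pos3(id41) recv 61: fwd; pos4(id95) recv 41: drop; pos5(id78) recv 95: fwd; pos6(id25) recv 78: fwd; pos0(id57) recv 25: drop
Round 2: pos3(id41) recv 75: fwd; pos4(id95) recv 61: drop; pos6(id25) recv 95: fwd; pos0(id57) recv 78: fwd
Round 3: pos4(id95) recv 75: drop; pos0(id57) recv 95: fwd; pos1(id75) recv 78: fwd
Round 4: pos1(id75) recv 95: fwd; pos2(id61) recv 78: fwd
Round 5: pos2(id61) recv 95: fwd; pos3(id41) recv 78: fwd
After round 5: 2 messages still in flight

Answer: 2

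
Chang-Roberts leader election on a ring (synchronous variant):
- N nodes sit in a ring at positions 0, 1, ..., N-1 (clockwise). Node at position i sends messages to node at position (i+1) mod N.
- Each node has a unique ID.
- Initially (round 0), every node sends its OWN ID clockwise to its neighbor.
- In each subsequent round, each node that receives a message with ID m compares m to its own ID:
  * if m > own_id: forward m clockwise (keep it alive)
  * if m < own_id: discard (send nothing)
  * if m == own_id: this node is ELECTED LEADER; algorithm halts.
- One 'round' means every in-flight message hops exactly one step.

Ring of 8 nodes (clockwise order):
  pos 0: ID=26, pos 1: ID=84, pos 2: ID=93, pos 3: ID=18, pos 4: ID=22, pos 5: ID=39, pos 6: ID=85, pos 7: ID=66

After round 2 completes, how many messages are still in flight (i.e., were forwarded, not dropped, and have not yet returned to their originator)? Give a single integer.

Round 1: pos1(id84) recv 26: drop; pos2(id93) recv 84: drop; pos3(id18) recv 93: fwd; pos4(id22) recv 18: drop; pos5(id39) recv 22: drop; pos6(id85) recv 39: drop; pos7(id66) recv 85: fwd; pos0(id26) recv 66: fwd
Round 2: pos4(id22) recv 93: fwd; pos0(id26) recv 85: fwd; pos1(id84) recv 66: drop
After round 2: 2 messages still in flight

Answer: 2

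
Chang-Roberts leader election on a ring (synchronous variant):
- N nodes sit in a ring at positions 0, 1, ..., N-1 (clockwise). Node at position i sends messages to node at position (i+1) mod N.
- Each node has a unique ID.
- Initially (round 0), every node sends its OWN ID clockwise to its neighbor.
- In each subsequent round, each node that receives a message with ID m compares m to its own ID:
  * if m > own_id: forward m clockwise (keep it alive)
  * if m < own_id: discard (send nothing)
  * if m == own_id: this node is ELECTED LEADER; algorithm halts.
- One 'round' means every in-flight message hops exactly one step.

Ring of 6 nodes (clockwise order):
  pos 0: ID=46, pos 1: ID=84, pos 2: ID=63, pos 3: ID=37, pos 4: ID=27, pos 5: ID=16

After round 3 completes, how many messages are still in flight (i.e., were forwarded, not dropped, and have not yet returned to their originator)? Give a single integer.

Round 1: pos1(id84) recv 46: drop; pos2(id63) recv 84: fwd; pos3(id37) recv 63: fwd; pos4(id27) recv 37: fwd; pos5(id16) recv 27: fwd; pos0(id46) recv 16: drop
Round 2: pos3(id37) recv 84: fwd; pos4(id27) recv 63: fwd; pos5(id16) recv 37: fwd; pos0(id46) recv 27: drop
Round 3: pos4(id27) recv 84: fwd; pos5(id16) recv 63: fwd; pos0(id46) recv 37: drop
After round 3: 2 messages still in flight

Answer: 2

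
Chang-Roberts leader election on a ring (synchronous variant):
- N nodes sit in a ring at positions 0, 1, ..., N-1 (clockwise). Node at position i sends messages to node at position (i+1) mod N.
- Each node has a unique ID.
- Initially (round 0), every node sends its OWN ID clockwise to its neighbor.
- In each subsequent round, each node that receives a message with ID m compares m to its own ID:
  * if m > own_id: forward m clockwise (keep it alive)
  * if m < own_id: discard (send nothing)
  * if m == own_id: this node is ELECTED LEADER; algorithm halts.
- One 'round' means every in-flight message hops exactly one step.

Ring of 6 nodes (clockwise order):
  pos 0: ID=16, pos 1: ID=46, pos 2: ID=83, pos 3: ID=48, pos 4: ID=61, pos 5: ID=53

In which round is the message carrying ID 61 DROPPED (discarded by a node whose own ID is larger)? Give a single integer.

Round 1: pos1(id46) recv 16: drop; pos2(id83) recv 46: drop; pos3(id48) recv 83: fwd; pos4(id61) recv 48: drop; pos5(id53) recv 61: fwd; pos0(id16) recv 53: fwd
Round 2: pos4(id61) recv 83: fwd; pos0(id16) recv 61: fwd; pos1(id46) recv 53: fwd
Round 3: pos5(id53) recv 83: fwd; pos1(id46) recv 61: fwd; pos2(id83) recv 53: drop
Round 4: pos0(id16) recv 83: fwd; pos2(id83) recv 61: drop
Round 5: pos1(id46) recv 83: fwd
Round 6: pos2(id83) recv 83: ELECTED
Message ID 61 originates at pos 4; dropped at pos 2 in round 4

Answer: 4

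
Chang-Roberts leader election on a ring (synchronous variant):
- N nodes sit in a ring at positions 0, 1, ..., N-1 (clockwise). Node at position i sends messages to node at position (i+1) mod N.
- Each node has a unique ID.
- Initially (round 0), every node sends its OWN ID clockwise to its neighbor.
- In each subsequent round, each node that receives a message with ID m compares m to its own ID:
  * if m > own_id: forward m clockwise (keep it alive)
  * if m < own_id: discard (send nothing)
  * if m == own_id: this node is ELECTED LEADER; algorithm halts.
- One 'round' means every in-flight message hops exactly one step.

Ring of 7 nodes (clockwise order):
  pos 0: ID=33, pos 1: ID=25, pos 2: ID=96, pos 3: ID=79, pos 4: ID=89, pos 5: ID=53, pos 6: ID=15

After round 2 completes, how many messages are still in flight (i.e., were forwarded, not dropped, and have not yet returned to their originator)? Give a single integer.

Round 1: pos1(id25) recv 33: fwd; pos2(id96) recv 25: drop; pos3(id79) recv 96: fwd; pos4(id89) recv 79: drop; pos5(id53) recv 89: fwd; pos6(id15) recv 53: fwd; pos0(id33) recv 15: drop
Round 2: pos2(id96) recv 33: drop; pos4(id89) recv 96: fwd; pos6(id15) recv 89: fwd; pos0(id33) recv 53: fwd
After round 2: 3 messages still in flight

Answer: 3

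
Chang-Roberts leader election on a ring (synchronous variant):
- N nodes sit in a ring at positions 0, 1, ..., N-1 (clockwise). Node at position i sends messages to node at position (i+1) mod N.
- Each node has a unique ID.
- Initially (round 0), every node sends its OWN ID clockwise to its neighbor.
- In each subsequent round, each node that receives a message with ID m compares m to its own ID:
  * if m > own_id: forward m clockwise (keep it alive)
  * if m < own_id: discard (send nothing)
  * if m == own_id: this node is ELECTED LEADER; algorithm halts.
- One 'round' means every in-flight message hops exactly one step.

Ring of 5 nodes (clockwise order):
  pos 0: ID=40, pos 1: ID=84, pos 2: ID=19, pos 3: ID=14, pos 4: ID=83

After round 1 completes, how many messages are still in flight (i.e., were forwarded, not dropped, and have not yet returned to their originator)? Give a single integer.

Answer: 3

Derivation:
Round 1: pos1(id84) recv 40: drop; pos2(id19) recv 84: fwd; pos3(id14) recv 19: fwd; pos4(id83) recv 14: drop; pos0(id40) recv 83: fwd
After round 1: 3 messages still in flight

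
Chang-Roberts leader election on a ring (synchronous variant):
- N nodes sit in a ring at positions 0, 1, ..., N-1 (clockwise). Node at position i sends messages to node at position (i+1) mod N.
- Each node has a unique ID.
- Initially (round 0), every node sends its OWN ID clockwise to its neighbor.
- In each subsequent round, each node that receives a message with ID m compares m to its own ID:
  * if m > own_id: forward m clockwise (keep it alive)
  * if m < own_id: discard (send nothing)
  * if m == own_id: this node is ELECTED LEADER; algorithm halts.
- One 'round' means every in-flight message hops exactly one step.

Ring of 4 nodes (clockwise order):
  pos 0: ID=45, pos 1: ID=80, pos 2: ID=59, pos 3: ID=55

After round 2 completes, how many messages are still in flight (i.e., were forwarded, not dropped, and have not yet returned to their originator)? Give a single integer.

Answer: 2

Derivation:
Round 1: pos1(id80) recv 45: drop; pos2(id59) recv 80: fwd; pos3(id55) recv 59: fwd; pos0(id45) recv 55: fwd
Round 2: pos3(id55) recv 80: fwd; pos0(id45) recv 59: fwd; pos1(id80) recv 55: drop
After round 2: 2 messages still in flight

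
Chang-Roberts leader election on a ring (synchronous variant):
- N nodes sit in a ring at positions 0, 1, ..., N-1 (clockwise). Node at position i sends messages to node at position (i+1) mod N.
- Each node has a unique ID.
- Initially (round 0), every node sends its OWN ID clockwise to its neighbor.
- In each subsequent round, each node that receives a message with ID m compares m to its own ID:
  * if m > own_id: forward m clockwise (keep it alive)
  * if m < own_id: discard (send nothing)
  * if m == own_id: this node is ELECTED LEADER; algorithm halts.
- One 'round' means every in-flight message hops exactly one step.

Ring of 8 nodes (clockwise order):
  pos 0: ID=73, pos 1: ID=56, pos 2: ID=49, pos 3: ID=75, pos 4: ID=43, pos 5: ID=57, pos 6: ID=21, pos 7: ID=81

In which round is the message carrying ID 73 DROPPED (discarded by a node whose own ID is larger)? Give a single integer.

Round 1: pos1(id56) recv 73: fwd; pos2(id49) recv 56: fwd; pos3(id75) recv 49: drop; pos4(id43) recv 75: fwd; pos5(id57) recv 43: drop; pos6(id21) recv 57: fwd; pos7(id81) recv 21: drop; pos0(id73) recv 81: fwd
Round 2: pos2(id49) recv 73: fwd; pos3(id75) recv 56: drop; pos5(id57) recv 75: fwd; pos7(id81) recv 57: drop; pos1(id56) recv 81: fwd
Round 3: pos3(id75) recv 73: drop; pos6(id21) recv 75: fwd; pos2(id49) recv 81: fwd
Round 4: pos7(id81) recv 75: drop; pos3(id75) recv 81: fwd
Round 5: pos4(id43) recv 81: fwd
Round 6: pos5(id57) recv 81: fwd
Round 7: pos6(id21) recv 81: fwd
Round 8: pos7(id81) recv 81: ELECTED
Message ID 73 originates at pos 0; dropped at pos 3 in round 3

Answer: 3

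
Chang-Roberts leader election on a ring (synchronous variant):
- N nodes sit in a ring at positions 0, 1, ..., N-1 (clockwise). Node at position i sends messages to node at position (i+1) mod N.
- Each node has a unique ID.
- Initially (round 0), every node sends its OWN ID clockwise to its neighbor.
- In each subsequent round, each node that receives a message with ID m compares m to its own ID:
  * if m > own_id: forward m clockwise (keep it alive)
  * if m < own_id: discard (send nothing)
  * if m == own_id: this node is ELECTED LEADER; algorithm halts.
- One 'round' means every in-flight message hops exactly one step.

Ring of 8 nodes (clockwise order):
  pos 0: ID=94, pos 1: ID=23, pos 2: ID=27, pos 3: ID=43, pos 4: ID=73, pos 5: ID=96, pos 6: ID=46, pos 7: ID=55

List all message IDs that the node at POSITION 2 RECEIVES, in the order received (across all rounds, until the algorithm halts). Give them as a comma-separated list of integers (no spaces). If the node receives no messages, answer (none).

Round 1: pos1(id23) recv 94: fwd; pos2(id27) recv 23: drop; pos3(id43) recv 27: drop; pos4(id73) recv 43: drop; pos5(id96) recv 73: drop; pos6(id46) recv 96: fwd; pos7(id55) recv 46: drop; pos0(id94) recv 55: drop
Round 2: pos2(id27) recv 94: fwd; pos7(id55) recv 96: fwd
Round 3: pos3(id43) recv 94: fwd; pos0(id94) recv 96: fwd
Round 4: pos4(id73) recv 94: fwd; pos1(id23) recv 96: fwd
Round 5: pos5(id96) recv 94: drop; pos2(id27) recv 96: fwd
Round 6: pos3(id43) recv 96: fwd
Round 7: pos4(id73) recv 96: fwd
Round 8: pos5(id96) recv 96: ELECTED

Answer: 23,94,96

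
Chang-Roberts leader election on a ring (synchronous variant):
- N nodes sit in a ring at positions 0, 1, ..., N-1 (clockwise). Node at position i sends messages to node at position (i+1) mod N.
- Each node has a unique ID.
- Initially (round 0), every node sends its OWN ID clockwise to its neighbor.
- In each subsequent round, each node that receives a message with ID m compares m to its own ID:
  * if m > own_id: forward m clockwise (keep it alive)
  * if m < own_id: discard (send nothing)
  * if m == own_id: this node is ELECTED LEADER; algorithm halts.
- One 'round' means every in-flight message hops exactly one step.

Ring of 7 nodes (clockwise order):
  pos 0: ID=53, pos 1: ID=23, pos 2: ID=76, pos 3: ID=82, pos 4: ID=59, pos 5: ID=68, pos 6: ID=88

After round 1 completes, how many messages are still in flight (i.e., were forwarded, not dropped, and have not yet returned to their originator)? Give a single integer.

Round 1: pos1(id23) recv 53: fwd; pos2(id76) recv 23: drop; pos3(id82) recv 76: drop; pos4(id59) recv 82: fwd; pos5(id68) recv 59: drop; pos6(id88) recv 68: drop; pos0(id53) recv 88: fwd
After round 1: 3 messages still in flight

Answer: 3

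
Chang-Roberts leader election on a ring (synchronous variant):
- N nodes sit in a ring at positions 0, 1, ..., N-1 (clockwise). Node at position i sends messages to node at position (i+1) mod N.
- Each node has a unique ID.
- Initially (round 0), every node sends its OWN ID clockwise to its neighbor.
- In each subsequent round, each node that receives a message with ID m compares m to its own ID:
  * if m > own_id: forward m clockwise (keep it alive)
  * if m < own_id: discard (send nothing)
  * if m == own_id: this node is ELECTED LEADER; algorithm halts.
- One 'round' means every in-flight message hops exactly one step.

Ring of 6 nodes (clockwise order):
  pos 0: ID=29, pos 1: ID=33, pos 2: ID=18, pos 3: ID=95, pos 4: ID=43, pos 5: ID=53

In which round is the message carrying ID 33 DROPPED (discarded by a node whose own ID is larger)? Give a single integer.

Answer: 2

Derivation:
Round 1: pos1(id33) recv 29: drop; pos2(id18) recv 33: fwd; pos3(id95) recv 18: drop; pos4(id43) recv 95: fwd; pos5(id53) recv 43: drop; pos0(id29) recv 53: fwd
Round 2: pos3(id95) recv 33: drop; pos5(id53) recv 95: fwd; pos1(id33) recv 53: fwd
Round 3: pos0(id29) recv 95: fwd; pos2(id18) recv 53: fwd
Round 4: pos1(id33) recv 95: fwd; pos3(id95) recv 53: drop
Round 5: pos2(id18) recv 95: fwd
Round 6: pos3(id95) recv 95: ELECTED
Message ID 33 originates at pos 1; dropped at pos 3 in round 2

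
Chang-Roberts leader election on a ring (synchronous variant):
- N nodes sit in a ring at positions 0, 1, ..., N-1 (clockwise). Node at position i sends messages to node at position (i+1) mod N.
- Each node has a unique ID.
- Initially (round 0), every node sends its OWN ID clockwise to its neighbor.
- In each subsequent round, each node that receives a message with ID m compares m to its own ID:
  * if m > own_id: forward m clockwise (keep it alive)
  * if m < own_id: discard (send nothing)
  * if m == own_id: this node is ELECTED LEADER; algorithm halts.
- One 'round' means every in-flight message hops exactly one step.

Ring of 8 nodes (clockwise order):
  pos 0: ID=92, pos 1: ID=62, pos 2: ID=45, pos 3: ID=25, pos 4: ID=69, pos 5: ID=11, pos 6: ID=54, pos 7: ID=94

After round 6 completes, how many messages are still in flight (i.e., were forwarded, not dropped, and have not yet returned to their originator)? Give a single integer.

Answer: 2

Derivation:
Round 1: pos1(id62) recv 92: fwd; pos2(id45) recv 62: fwd; pos3(id25) recv 45: fwd; pos4(id69) recv 25: drop; pos5(id11) recv 69: fwd; pos6(id54) recv 11: drop; pos7(id94) recv 54: drop; pos0(id92) recv 94: fwd
Round 2: pos2(id45) recv 92: fwd; pos3(id25) recv 62: fwd; pos4(id69) recv 45: drop; pos6(id54) recv 69: fwd; pos1(id62) recv 94: fwd
Round 3: pos3(id25) recv 92: fwd; pos4(id69) recv 62: drop; pos7(id94) recv 69: drop; pos2(id45) recv 94: fwd
Round 4: pos4(id69) recv 92: fwd; pos3(id25) recv 94: fwd
Round 5: pos5(id11) recv 92: fwd; pos4(id69) recv 94: fwd
Round 6: pos6(id54) recv 92: fwd; pos5(id11) recv 94: fwd
After round 6: 2 messages still in flight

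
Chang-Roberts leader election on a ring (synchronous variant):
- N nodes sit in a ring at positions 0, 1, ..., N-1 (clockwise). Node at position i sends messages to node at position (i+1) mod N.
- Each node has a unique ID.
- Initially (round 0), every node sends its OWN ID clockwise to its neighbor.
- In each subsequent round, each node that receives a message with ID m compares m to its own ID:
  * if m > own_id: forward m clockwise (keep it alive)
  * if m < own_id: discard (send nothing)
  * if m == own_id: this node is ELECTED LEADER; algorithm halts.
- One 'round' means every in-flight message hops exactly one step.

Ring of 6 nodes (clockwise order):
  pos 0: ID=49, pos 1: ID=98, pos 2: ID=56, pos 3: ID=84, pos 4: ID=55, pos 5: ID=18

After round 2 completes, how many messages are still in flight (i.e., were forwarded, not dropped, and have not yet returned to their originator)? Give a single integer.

Answer: 3

Derivation:
Round 1: pos1(id98) recv 49: drop; pos2(id56) recv 98: fwd; pos3(id84) recv 56: drop; pos4(id55) recv 84: fwd; pos5(id18) recv 55: fwd; pos0(id49) recv 18: drop
Round 2: pos3(id84) recv 98: fwd; pos5(id18) recv 84: fwd; pos0(id49) recv 55: fwd
After round 2: 3 messages still in flight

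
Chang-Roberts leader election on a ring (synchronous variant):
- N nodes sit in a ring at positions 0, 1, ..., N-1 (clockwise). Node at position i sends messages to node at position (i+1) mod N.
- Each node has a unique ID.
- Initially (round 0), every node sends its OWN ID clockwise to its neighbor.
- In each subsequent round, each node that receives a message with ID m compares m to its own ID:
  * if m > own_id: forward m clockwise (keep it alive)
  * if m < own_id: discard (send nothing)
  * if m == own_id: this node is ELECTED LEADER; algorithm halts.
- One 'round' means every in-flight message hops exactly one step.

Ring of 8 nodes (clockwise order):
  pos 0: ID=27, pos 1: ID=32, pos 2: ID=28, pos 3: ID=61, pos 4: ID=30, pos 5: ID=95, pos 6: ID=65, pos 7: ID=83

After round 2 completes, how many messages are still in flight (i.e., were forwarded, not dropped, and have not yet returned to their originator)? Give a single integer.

Round 1: pos1(id32) recv 27: drop; pos2(id28) recv 32: fwd; pos3(id61) recv 28: drop; pos4(id30) recv 61: fwd; pos5(id95) recv 30: drop; pos6(id65) recv 95: fwd; pos7(id83) recv 65: drop; pos0(id27) recv 83: fwd
Round 2: pos3(id61) recv 32: drop; pos5(id95) recv 61: drop; pos7(id83) recv 95: fwd; pos1(id32) recv 83: fwd
After round 2: 2 messages still in flight

Answer: 2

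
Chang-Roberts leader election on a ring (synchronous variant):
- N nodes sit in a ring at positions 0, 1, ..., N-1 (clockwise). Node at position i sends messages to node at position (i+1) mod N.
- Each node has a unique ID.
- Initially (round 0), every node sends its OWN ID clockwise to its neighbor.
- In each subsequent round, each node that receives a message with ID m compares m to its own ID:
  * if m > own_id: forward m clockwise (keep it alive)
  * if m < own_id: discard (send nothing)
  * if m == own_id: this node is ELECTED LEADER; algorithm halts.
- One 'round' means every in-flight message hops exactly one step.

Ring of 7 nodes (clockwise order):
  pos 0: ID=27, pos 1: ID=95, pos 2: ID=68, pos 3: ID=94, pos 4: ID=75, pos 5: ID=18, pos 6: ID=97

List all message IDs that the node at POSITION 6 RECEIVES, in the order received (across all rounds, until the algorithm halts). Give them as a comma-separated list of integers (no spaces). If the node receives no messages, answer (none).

Answer: 18,75,94,95,97

Derivation:
Round 1: pos1(id95) recv 27: drop; pos2(id68) recv 95: fwd; pos3(id94) recv 68: drop; pos4(id75) recv 94: fwd; pos5(id18) recv 75: fwd; pos6(id97) recv 18: drop; pos0(id27) recv 97: fwd
Round 2: pos3(id94) recv 95: fwd; pos5(id18) recv 94: fwd; pos6(id97) recv 75: drop; pos1(id95) recv 97: fwd
Round 3: pos4(id75) recv 95: fwd; pos6(id97) recv 94: drop; pos2(id68) recv 97: fwd
Round 4: pos5(id18) recv 95: fwd; pos3(id94) recv 97: fwd
Round 5: pos6(id97) recv 95: drop; pos4(id75) recv 97: fwd
Round 6: pos5(id18) recv 97: fwd
Round 7: pos6(id97) recv 97: ELECTED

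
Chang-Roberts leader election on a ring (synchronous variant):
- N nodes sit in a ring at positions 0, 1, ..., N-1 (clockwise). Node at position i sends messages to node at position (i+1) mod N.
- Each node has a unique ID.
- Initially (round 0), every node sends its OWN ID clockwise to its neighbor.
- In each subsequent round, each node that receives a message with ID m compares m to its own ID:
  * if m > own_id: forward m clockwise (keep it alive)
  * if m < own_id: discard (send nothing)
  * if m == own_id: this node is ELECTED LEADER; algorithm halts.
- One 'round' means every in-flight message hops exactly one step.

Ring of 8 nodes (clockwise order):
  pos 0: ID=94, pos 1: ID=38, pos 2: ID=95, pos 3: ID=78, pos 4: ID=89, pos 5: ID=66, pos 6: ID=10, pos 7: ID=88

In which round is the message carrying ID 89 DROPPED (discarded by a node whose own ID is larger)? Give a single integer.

Round 1: pos1(id38) recv 94: fwd; pos2(id95) recv 38: drop; pos3(id78) recv 95: fwd; pos4(id89) recv 78: drop; pos5(id66) recv 89: fwd; pos6(id10) recv 66: fwd; pos7(id88) recv 10: drop; pos0(id94) recv 88: drop
Round 2: pos2(id95) recv 94: drop; pos4(id89) recv 95: fwd; pos6(id10) recv 89: fwd; pos7(id88) recv 66: drop
Round 3: pos5(id66) recv 95: fwd; pos7(id88) recv 89: fwd
Round 4: pos6(id10) recv 95: fwd; pos0(id94) recv 89: drop
Round 5: pos7(id88) recv 95: fwd
Round 6: pos0(id94) recv 95: fwd
Round 7: pos1(id38) recv 95: fwd
Round 8: pos2(id95) recv 95: ELECTED
Message ID 89 originates at pos 4; dropped at pos 0 in round 4

Answer: 4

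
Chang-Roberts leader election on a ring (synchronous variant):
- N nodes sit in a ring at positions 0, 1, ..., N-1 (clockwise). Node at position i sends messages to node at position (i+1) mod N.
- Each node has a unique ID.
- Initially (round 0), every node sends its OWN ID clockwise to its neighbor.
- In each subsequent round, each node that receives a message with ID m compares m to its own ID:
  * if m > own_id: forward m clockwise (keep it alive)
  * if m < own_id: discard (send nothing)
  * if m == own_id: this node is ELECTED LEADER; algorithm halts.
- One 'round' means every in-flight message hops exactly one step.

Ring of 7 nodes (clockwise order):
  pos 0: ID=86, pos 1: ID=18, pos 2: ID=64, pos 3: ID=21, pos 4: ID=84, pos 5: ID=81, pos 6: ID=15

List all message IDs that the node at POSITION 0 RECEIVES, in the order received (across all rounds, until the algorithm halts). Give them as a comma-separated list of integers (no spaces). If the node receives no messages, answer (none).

Round 1: pos1(id18) recv 86: fwd; pos2(id64) recv 18: drop; pos3(id21) recv 64: fwd; pos4(id84) recv 21: drop; pos5(id81) recv 84: fwd; pos6(id15) recv 81: fwd; pos0(id86) recv 15: drop
Round 2: pos2(id64) recv 86: fwd; pos4(id84) recv 64: drop; pos6(id15) recv 84: fwd; pos0(id86) recv 81: drop
Round 3: pos3(id21) recv 86: fwd; pos0(id86) recv 84: drop
Round 4: pos4(id84) recv 86: fwd
Round 5: pos5(id81) recv 86: fwd
Round 6: pos6(id15) recv 86: fwd
Round 7: pos0(id86) recv 86: ELECTED

Answer: 15,81,84,86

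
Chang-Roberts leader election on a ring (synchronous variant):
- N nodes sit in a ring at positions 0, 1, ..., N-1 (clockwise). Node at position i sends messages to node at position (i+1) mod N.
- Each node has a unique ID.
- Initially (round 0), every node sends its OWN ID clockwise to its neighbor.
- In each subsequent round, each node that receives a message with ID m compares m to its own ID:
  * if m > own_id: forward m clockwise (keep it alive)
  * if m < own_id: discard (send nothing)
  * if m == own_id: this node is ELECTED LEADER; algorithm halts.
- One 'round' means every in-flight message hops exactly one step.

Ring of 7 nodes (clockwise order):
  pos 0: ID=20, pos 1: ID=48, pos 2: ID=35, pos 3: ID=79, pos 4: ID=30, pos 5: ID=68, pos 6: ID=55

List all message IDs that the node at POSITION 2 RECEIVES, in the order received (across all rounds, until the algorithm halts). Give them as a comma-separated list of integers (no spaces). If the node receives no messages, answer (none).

Answer: 48,55,68,79

Derivation:
Round 1: pos1(id48) recv 20: drop; pos2(id35) recv 48: fwd; pos3(id79) recv 35: drop; pos4(id30) recv 79: fwd; pos5(id68) recv 30: drop; pos6(id55) recv 68: fwd; pos0(id20) recv 55: fwd
Round 2: pos3(id79) recv 48: drop; pos5(id68) recv 79: fwd; pos0(id20) recv 68: fwd; pos1(id48) recv 55: fwd
Round 3: pos6(id55) recv 79: fwd; pos1(id48) recv 68: fwd; pos2(id35) recv 55: fwd
Round 4: pos0(id20) recv 79: fwd; pos2(id35) recv 68: fwd; pos3(id79) recv 55: drop
Round 5: pos1(id48) recv 79: fwd; pos3(id79) recv 68: drop
Round 6: pos2(id35) recv 79: fwd
Round 7: pos3(id79) recv 79: ELECTED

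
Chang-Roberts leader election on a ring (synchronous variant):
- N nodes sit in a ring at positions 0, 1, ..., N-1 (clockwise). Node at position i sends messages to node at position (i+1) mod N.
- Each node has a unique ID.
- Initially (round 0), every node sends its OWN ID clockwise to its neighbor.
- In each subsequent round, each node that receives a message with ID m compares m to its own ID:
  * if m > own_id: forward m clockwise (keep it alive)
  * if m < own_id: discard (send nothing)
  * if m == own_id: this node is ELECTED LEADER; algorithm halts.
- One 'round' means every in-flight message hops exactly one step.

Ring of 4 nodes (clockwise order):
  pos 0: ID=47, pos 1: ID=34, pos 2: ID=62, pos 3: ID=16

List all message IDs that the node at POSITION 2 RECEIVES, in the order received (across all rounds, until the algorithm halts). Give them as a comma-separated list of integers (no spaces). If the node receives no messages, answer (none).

Answer: 34,47,62

Derivation:
Round 1: pos1(id34) recv 47: fwd; pos2(id62) recv 34: drop; pos3(id16) recv 62: fwd; pos0(id47) recv 16: drop
Round 2: pos2(id62) recv 47: drop; pos0(id47) recv 62: fwd
Round 3: pos1(id34) recv 62: fwd
Round 4: pos2(id62) recv 62: ELECTED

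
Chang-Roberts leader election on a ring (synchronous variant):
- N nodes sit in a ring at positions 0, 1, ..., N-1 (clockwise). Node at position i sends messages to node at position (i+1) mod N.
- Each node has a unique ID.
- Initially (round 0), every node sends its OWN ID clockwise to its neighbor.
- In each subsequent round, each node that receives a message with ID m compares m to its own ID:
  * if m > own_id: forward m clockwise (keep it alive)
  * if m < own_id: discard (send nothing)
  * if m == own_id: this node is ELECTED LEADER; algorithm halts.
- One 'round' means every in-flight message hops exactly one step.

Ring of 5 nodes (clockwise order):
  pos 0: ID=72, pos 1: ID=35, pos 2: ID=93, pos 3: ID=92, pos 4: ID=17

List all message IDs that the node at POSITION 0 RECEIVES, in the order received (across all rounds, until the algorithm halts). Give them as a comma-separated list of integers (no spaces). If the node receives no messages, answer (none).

Round 1: pos1(id35) recv 72: fwd; pos2(id93) recv 35: drop; pos3(id92) recv 93: fwd; pos4(id17) recv 92: fwd; pos0(id72) recv 17: drop
Round 2: pos2(id93) recv 72: drop; pos4(id17) recv 93: fwd; pos0(id72) recv 92: fwd
Round 3: pos0(id72) recv 93: fwd; pos1(id35) recv 92: fwd
Round 4: pos1(id35) recv 93: fwd; pos2(id93) recv 92: drop
Round 5: pos2(id93) recv 93: ELECTED

Answer: 17,92,93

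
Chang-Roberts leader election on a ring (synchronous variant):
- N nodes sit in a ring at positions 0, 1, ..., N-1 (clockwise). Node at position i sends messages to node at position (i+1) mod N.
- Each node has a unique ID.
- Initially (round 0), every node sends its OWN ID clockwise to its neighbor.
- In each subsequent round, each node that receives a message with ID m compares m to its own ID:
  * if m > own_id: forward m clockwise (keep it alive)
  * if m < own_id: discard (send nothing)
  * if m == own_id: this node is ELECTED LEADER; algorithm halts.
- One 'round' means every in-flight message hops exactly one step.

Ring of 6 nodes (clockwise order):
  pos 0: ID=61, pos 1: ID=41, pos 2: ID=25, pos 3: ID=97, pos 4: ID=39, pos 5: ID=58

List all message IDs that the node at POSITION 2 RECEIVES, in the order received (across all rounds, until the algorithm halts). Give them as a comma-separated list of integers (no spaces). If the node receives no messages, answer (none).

Answer: 41,61,97

Derivation:
Round 1: pos1(id41) recv 61: fwd; pos2(id25) recv 41: fwd; pos3(id97) recv 25: drop; pos4(id39) recv 97: fwd; pos5(id58) recv 39: drop; pos0(id61) recv 58: drop
Round 2: pos2(id25) recv 61: fwd; pos3(id97) recv 41: drop; pos5(id58) recv 97: fwd
Round 3: pos3(id97) recv 61: drop; pos0(id61) recv 97: fwd
Round 4: pos1(id41) recv 97: fwd
Round 5: pos2(id25) recv 97: fwd
Round 6: pos3(id97) recv 97: ELECTED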